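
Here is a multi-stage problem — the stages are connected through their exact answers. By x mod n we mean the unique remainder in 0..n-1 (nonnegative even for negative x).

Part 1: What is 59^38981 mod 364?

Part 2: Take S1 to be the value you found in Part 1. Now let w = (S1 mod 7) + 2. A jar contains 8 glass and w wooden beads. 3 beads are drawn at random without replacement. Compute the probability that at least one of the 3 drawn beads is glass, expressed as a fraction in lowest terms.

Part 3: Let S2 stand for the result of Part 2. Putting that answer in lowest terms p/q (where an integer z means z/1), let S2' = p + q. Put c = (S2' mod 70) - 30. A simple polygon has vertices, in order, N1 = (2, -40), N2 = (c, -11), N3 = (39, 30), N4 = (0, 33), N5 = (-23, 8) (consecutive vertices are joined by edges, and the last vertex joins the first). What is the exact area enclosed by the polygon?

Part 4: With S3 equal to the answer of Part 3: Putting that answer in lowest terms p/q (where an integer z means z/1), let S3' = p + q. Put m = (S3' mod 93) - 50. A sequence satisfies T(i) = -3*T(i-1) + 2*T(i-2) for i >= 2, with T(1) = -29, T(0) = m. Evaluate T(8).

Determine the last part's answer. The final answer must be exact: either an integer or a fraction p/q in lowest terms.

Part 1: squarings mod 364: 59^1=59, 59^2=205, 59^4=165, 59^8=289, 59^16=165, 59^32=289, 59^64=165, 59^128=289, 59^256=165, 59^512=289, 59^1024=165, 59^2048=289, 59^4096=165, 59^8192=289, 59^16384=165, 59^32768=289; 59^38981 = 59^1 * 59^4 * 59^64 * 59^2048 * 59^4096 * 59^32768 = 271 (mod 364); answer 271
Part 2: S1 = 271; w = 7; total draws C(15,3) = 455; complement C(7,3) = 35; favorable 455 - 35 = 420; P = 12/13; answer 12/13
Part 3: S2 = 12/13; threaded value p + q = 25; c = -5; cross terms: (2*-11 - -5*-40)=-222, (-5*30 - 39*-11)=279, (39*33 - 0*30)=1287, (0*8 - -23*33)=759, (-23*-40 - 2*8)=904; twice the area = |3007| = 3007; area = 3007/2; answer 3007/2
Part 4: S3 = 3007/2; threaded value p + q = 3009; m = -17; T(2) = -3*(-29) + 2*(-17) = 53; iterating: T(2)=53, T(3)=-217, T(4)=757, T(5)=-2705, T(6)=9629, T(7)=-34297, T(8)=122149; answer 122149

122149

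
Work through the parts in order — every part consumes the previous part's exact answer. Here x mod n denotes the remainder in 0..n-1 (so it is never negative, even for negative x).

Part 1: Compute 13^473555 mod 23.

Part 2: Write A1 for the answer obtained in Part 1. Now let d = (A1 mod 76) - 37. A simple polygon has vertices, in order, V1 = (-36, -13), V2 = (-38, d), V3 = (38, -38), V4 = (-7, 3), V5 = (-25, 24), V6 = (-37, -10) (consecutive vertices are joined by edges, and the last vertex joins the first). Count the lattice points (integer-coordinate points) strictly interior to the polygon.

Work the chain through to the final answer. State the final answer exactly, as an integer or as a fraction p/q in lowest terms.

2199

Part 1: squarings mod 23: 13^1=13, 13^2=8, 13^4=18, 13^8=2, 13^16=4, 13^32=16, 13^64=3, 13^128=9, 13^256=12, 13^512=6, 13^1024=13, 13^2048=8, 13^4096=18, 13^8192=2, 13^16384=4, 13^32768=16, 13^65536=3, 13^131072=9, 13^262144=12; 13^473555 = 13^1 * 13^2 * 13^16 * 13^64 * 13^128 * 13^256 * 13^2048 * 13^4096 * 13^8192 * 13^65536 * 13^131072 * 13^262144 = 4 (mod 23); answer 4
Part 2: A1 = 4; d = -33; cross terms: (-36*-33 - -38*-13)=694, (-38*-38 - 38*-33)=2698, (38*3 - -7*-38)=-152, (-7*24 - -25*3)=-93, (-25*-10 - -37*24)=1138, (-37*-13 - -36*-10)=121; twice the area = |4406| = 4406; area = 2203; boundary points = 2 + 1 + 1 + 3 + 2 + 1 = 10; strictly interior points = area - boundary/2 + 1 = 2199; answer 2199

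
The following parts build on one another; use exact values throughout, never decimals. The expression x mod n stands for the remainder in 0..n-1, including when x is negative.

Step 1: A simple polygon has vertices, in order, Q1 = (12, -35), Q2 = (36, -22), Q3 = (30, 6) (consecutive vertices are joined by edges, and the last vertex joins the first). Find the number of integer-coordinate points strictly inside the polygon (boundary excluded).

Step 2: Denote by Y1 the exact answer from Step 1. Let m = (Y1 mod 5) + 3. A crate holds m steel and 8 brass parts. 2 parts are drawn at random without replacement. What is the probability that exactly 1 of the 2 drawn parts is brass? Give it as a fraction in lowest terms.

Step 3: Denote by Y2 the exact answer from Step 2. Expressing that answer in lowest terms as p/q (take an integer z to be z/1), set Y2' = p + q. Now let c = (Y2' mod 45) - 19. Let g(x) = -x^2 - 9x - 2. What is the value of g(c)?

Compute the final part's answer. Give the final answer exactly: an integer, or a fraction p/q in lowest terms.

-54

Step 1: cross terms: (12*-22 - 36*-35)=996, (36*6 - 30*-22)=876, (30*-35 - 12*6)=-1122; twice the area = |750| = 750; area = 375; boundary points = 1 + 2 + 1 = 4; strictly interior points = area - boundary/2 + 1 = 374; answer 374
Step 2: Y1 = 374; m = 7; total draws C(15,2) = 105; favorable C(8,1)*C(7,1) = 56; P = 8/15; answer 8/15
Step 3: Y2 = 8/15; threaded value p + q = 23; c = 4; -1*(4)^2 - 9*(4)^1 - 2 = (-16) + (-36) + (-2) = -54; answer -54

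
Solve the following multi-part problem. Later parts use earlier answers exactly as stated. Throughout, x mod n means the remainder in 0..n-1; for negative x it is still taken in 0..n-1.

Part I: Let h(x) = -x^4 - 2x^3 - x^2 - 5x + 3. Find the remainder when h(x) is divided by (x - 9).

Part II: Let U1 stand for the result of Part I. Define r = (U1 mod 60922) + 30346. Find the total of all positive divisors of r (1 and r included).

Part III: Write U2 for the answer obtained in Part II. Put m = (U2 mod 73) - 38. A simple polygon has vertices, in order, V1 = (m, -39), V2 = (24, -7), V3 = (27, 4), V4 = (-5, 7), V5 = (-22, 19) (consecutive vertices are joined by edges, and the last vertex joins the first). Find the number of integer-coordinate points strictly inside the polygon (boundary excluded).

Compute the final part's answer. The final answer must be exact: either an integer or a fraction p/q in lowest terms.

Part I: remainder = value at the root: -1*(9)^4 - 2*(9)^3 - 1*(9)^2 - 5*(9)^1 + 3 = (-6561) + (-1458) + (-81) + (-45) + (3) = -8142; answer -8142
Part II: U1 = -8142; r = 83126; 83126 = 2 * 89 * 467; sigma = (1 + 2) * (1 + 89) * (1 + 467) = 3 * 90 * 468 = 126360; answer 126360
Part III: U2 = 126360; m = 32; cross terms: (32*-7 - 24*-39)=712, (24*4 - 27*-7)=285, (27*7 - -5*4)=209, (-5*19 - -22*7)=59, (-22*-39 - 32*19)=250; twice the area = |1515| = 1515; area = 1515/2; boundary points = 8 + 1 + 1 + 1 + 2 = 13; strictly interior points = area - boundary/2 + 1 = 752; answer 752

752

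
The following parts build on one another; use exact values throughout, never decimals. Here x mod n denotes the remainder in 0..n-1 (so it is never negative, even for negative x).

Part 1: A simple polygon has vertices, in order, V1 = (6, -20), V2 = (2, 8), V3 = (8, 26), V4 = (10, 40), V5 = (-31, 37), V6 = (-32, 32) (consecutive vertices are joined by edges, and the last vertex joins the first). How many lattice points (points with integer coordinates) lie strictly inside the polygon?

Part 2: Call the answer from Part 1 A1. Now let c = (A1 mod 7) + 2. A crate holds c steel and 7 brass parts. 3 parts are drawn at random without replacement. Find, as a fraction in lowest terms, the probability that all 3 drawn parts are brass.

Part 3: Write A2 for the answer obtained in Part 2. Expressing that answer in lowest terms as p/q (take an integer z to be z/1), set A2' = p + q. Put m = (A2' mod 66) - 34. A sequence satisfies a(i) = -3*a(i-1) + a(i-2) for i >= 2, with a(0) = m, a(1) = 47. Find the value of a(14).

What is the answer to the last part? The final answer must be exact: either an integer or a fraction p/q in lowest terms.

-213333964

Part 1: cross terms: (6*8 - 2*-20)=88, (2*26 - 8*8)=-12, (8*40 - 10*26)=60, (10*37 - -31*40)=1610, (-31*32 - -32*37)=192, (-32*-20 - 6*32)=448; twice the area = |2386| = 2386; area = 1193; boundary points = 4 + 6 + 2 + 1 + 1 + 2 = 16; strictly interior points = area - boundary/2 + 1 = 1186; answer 1186
Part 2: A1 = 1186; c = 5; total draws C(12,3) = 220; favorable C(7,3) = 35; P = 7/44; answer 7/44
Part 3: A2 = 7/44; threaded value p + q = 51; m = 17; a(2) = -3*(47) + 1*(17) = -124; iterating: a(2)=-124, a(3)=419, a(4)=-1381, a(5)=4562, a(6)=-15067, a(7)=49763, a(8)=-164356, a(9)=542831, a(10)=-1792849, a(11)=5921378, a(12)=-19556983, a(13)=64592327, a(14)=-213333964; answer -213333964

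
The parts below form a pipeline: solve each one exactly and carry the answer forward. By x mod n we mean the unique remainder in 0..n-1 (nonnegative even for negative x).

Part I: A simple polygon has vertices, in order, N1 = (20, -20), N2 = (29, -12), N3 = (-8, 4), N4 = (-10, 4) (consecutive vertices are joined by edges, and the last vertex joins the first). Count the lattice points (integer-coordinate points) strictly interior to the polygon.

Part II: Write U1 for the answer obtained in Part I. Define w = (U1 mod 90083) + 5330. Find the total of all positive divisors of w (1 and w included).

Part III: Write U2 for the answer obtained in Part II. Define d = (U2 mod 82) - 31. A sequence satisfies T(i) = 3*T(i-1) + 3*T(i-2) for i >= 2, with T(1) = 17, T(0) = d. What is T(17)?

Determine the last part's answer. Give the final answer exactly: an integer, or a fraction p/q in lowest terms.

36363961962

Part I: cross terms: (20*-12 - 29*-20)=340, (29*4 - -8*-12)=20, (-8*4 - -10*4)=8, (-10*-20 - 20*4)=120; twice the area = |488| = 488; area = 244; boundary points = 1 + 1 + 2 + 6 = 10; strictly interior points = area - boundary/2 + 1 = 240; answer 240
Part II: U1 = 240; w = 5570; 5570 = 2 * 5 * 557; sigma = (1 + 2) * (1 + 5) * (1 + 557) = 3 * 6 * 558 = 10044; answer 10044
Part III: U2 = 10044; d = 9; T(2) = 3*(17) + 3*(9) = 78; iterating: T(2)=78, T(3)=285, T(4)=1089, T(5)=4122, T(6)=15633, T(7)=59265, T(8)=224694, T(9)=851877, T(10)=3229713, T(11)=12244770, T(12)=46423449, T(13)=176004657, T(14)=667284318, T(15)=2529866925, T(16)=9591453729, T(17)=36363961962; answer 36363961962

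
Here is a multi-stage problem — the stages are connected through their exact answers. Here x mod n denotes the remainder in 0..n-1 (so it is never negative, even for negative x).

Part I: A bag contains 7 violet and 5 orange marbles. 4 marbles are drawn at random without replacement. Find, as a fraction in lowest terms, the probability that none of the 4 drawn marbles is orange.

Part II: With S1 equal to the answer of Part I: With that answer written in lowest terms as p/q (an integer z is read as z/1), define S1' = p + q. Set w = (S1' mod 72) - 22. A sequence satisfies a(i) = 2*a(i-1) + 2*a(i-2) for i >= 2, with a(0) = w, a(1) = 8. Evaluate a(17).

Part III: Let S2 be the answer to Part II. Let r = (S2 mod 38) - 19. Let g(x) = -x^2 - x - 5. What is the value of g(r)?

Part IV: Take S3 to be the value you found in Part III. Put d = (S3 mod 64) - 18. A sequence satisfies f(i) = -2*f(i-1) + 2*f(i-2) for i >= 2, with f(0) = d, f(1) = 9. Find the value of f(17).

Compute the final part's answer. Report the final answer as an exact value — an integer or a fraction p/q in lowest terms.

Part I: total draws C(12,4) = 495; favorable C(7,4) = 35; P = 7/99; answer 7/99
Part II: S1 = 7/99; threaded value p + q = 106; w = 12; a(2) = 2*(8) + 2*(12) = 40; iterating: a(2)=40, a(3)=96, a(4)=272, a(5)=736, a(6)=2016, a(7)=5504, a(8)=15040, a(9)=41088, a(10)=112256, a(11)=306688, a(12)=837888, a(13)=2289152, a(14)=6254080, a(15)=17086464, a(16)=46681088, a(17)=127535104; answer 127535104
Part III: S2 = 127535104; r = 17; -1*(17)^2 - 1*(17)^1 - 5 = (-289) + (-17) + (-5) = -311; answer -311
Part IV: S3 = -311; d = -9; f(2) = -2*(9) + 2*(-9) = -36; iterating: f(2)=-36, f(3)=90, f(4)=-252, f(5)=684, f(6)=-1872, f(7)=5112, f(8)=-13968, f(9)=38160, f(10)=-104256, f(11)=284832, f(12)=-778176, f(13)=2126016, f(14)=-5808384, f(15)=15868800, f(16)=-43354368, f(17)=118446336; answer 118446336

118446336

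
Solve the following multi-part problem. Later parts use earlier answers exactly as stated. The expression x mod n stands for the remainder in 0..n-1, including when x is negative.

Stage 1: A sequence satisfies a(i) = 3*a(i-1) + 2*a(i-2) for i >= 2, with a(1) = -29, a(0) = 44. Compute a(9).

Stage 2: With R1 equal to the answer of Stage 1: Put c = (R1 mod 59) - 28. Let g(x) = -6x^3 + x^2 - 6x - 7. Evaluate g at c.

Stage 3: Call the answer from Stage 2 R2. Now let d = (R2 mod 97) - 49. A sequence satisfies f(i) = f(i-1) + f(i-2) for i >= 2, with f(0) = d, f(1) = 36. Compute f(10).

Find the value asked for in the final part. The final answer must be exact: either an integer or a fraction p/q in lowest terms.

Stage 1: a(2) = 3*(-29) + 2*(44) = 1; iterating: a(2)=1, a(3)=-55, a(4)=-163, a(5)=-599, a(6)=-2123, a(7)=-7567, a(8)=-26947, a(9)=-95975; answer -95975
Stage 2: R1 = -95975; c = -10; -6*(-10)^3 + 1*(-10)^2 - 6*(-10)^1 - 7 = (6000) + (100) + (60) + (-7) = 6153; answer 6153
Stage 3: R2 = 6153; d = -7; f(2) = 1*(36) + 1*(-7) = 29; iterating: f(2)=29, f(3)=65, f(4)=94, f(5)=159, f(6)=253, f(7)=412, f(8)=665, f(9)=1077, f(10)=1742; answer 1742

1742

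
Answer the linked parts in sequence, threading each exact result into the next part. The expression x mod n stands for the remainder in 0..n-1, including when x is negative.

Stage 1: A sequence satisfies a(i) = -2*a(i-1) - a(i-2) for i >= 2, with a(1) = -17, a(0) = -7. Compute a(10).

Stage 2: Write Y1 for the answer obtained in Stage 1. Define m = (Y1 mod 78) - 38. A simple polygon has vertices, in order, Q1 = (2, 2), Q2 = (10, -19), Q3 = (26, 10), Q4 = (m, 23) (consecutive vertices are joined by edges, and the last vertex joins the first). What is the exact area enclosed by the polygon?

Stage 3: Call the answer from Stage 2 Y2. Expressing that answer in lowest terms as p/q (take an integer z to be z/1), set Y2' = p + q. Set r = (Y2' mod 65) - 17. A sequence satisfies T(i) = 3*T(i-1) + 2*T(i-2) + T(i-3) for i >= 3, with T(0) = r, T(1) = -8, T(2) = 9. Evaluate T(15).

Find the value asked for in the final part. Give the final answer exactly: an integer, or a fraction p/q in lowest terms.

Stage 1: a(2) = -2*(-17) - 1*(-7) = 41; iterating: a(2)=41, a(3)=-65, a(4)=89, a(5)=-113, a(6)=137, a(7)=-161, a(8)=185, a(9)=-209, a(10)=233; answer 233
Stage 2: Y1 = 233; m = 39; cross terms: (2*-19 - 10*2)=-58, (10*10 - 26*-19)=594, (26*23 - 39*10)=208, (39*2 - 2*23)=32; twice the area = |776| = 776; area = 388; answer 388
Stage 3: Y2 = 388; threaded value p + q = 389; r = 47; T(3) = 3*(9) + 2*(-8) + 1*(47) = 58; iterating: T(3)=58, T(4)=184, T(5)=677, T(6)=2457, T(7)=8909, T(8)=32318, T(9)=117229, T(10)=425232, T(11)=1542472, T(12)=5595109, T(13)=20295503, T(14)=73619199, T(15)=267043712; answer 267043712

267043712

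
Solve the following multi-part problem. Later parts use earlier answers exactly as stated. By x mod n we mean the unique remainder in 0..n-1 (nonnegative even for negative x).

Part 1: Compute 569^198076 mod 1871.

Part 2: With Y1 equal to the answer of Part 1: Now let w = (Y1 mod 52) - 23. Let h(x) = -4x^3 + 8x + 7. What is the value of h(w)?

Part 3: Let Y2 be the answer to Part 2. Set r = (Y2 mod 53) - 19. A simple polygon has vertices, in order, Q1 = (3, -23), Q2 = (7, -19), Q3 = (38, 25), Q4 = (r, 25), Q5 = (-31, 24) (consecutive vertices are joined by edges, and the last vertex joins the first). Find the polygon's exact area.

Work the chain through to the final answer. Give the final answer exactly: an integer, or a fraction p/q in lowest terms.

3341/2

Part 1: squarings mod 1871: 569^1=569, 569^2=78, 569^4=471, 569^8=1063, 569^16=1756, 569^32=128, 569^64=1416, 569^128=1215, 569^256=6, 569^512=36, 569^1024=1296, 569^2048=1329, 569^4096=17, 569^8192=289, 569^16384=1197, 569^32768=1494, 569^65536=1804, 569^131072=747; 569^198076 = 569^4 * 569^8 * 569^16 * 569^32 * 569^128 * 569^256 * 569^1024 * 569^65536 * 569^131072 = 527 (mod 1871); answer 527
Part 2: Y1 = 527; w = -16; -4*(-16)^3 + 8*(-16)^1 + 7 = (16384) + (-128) + (7) = 16263; answer 16263
Part 3: Y2 = 16263; r = 26; cross terms: (3*-19 - 7*-23)=104, (7*25 - 38*-19)=897, (38*25 - 26*25)=300, (26*24 - -31*25)=1399, (-31*-23 - 3*24)=641; twice the area = |3341| = 3341; area = 3341/2; answer 3341/2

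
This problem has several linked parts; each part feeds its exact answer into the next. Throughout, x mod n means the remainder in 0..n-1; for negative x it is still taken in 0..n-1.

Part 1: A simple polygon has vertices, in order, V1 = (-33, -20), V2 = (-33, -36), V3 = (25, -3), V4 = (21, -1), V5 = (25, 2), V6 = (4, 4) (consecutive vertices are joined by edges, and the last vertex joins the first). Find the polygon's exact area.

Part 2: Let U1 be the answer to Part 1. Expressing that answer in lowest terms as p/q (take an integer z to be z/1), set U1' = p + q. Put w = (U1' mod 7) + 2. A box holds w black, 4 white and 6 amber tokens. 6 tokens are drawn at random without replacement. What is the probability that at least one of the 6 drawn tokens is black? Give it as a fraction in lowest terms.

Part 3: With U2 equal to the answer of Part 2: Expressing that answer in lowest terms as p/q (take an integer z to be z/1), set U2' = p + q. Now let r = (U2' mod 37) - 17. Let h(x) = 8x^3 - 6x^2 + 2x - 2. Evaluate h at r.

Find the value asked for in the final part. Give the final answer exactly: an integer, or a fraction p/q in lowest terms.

-28382

Part 1: cross terms: (-33*-36 - -33*-20)=528, (-33*-3 - 25*-36)=999, (25*-1 - 21*-3)=38, (21*2 - 25*-1)=67, (25*4 - 4*2)=92, (4*-20 - -33*4)=52; twice the area = |1776| = 1776; area = 888; answer 888
Part 2: U1 = 888; threaded value p + q = 889; w = 2; total draws C(12,6) = 924; complement C(10,6) = 210; favorable 924 - 210 = 714; P = 17/22; answer 17/22
Part 3: U2 = 17/22; threaded value p + q = 39; r = -15; 8*(-15)^3 - 6*(-15)^2 + 2*(-15)^1 - 2 = (-27000) + (-1350) + (-30) + (-2) = -28382; answer -28382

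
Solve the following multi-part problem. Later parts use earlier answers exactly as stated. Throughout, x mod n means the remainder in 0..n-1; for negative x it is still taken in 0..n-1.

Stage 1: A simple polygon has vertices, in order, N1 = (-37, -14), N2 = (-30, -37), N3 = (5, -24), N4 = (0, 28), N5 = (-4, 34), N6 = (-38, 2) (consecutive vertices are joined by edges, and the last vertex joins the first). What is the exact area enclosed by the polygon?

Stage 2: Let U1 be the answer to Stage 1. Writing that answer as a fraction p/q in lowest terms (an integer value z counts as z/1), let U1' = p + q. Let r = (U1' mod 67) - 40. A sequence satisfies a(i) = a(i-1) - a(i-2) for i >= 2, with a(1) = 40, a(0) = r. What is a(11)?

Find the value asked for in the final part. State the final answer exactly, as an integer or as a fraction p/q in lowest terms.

Stage 1: cross terms: (-37*-37 - -30*-14)=949, (-30*-24 - 5*-37)=905, (5*28 - 0*-24)=140, (0*34 - -4*28)=112, (-4*2 - -38*34)=1284, (-38*-14 - -37*2)=606; twice the area = |3996| = 3996; area = 1998; answer 1998
Stage 2: U1 = 1998; threaded value p + q = 1999; r = 16; a(2) = 1*(40) - 1*(16) = 24; iterating: a(2)=24, a(3)=-16, a(4)=-40, a(5)=-24, a(6)=16, a(7)=40, a(8)=24, a(9)=-16, a(10)=-40, a(11)=-24; answer -24

-24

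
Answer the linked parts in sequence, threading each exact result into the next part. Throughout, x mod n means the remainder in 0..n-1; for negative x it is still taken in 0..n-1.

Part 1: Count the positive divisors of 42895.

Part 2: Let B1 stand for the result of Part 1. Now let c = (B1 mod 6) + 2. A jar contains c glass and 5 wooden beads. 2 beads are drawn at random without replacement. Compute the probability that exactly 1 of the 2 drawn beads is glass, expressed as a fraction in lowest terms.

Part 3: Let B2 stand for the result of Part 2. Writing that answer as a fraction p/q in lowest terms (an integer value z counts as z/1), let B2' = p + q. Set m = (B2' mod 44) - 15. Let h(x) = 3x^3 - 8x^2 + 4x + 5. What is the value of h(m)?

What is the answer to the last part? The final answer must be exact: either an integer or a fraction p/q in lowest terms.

-10

Part 1: 42895 = 5 * 23 * 373; number of divisors = (1+1) * (1+1) * (1+1) = 8; answer 8
Part 2: B1 = 8; c = 4; total draws C(9,2) = 36; favorable C(4,1)*C(5,1) = 20; P = 5/9; answer 5/9
Part 3: B2 = 5/9; threaded value p + q = 14; m = -1; 3*(-1)^3 - 8*(-1)^2 + 4*(-1)^1 + 5 = (-3) + (-8) + (-4) + (5) = -10; answer -10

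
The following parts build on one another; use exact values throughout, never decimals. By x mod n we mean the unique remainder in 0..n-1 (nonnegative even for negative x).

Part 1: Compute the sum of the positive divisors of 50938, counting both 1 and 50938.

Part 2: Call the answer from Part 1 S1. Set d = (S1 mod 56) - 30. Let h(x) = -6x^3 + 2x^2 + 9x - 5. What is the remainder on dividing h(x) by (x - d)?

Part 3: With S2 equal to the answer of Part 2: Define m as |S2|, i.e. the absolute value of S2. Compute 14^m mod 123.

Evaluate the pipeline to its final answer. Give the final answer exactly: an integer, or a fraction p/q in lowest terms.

Part 1: 50938 = 2 * 25469; sigma = (1 + 2) * (1 + 25469) = 3 * 25470 = 76410; answer 76410
Part 2: S1 = 76410; d = -4; remainder = value at the root: -6*(-4)^3 + 2*(-4)^2 + 9*(-4)^1 - 5 = (384) + (32) + (-36) + (-5) = 375; answer 375
Part 3: S2 = 375; m = 375; squarings mod 123: 14^1=14, 14^2=73, 14^4=40, 14^8=1, 14^16=1, 14^32=1, 14^64=1, 14^128=1, 14^256=1; 14^375 = 14^1 * 14^2 * 14^4 * 14^16 * 14^32 * 14^64 * 14^256 = 44 (mod 123); answer 44

44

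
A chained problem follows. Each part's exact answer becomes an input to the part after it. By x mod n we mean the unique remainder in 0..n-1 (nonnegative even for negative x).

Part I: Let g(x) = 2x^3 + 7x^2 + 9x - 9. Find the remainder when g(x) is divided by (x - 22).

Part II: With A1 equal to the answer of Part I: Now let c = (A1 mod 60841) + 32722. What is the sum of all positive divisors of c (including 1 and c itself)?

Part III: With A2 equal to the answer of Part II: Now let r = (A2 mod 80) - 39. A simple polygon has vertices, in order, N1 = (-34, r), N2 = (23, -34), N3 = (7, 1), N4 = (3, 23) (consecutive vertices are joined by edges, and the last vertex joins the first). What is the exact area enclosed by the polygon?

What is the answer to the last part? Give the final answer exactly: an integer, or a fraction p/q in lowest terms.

3137/2

Part I: remainder = value at the root: 2*(22)^3 + 7*(22)^2 + 9*(22)^1 - 9 = (21296) + (3388) + (198) + (-9) = 24873; answer 24873
Part II: A1 = 24873; c = 57595; 57595 = 5 * 11519; sigma = (1 + 5) * (1 + 11519) = 6 * 11520 = 69120; answer 69120
Part III: A2 = 69120; r = -39; cross terms: (-34*-34 - 23*-39)=2053, (23*1 - 7*-34)=261, (7*23 - 3*1)=158, (3*-39 - -34*23)=665; twice the area = |3137| = 3137; area = 3137/2; answer 3137/2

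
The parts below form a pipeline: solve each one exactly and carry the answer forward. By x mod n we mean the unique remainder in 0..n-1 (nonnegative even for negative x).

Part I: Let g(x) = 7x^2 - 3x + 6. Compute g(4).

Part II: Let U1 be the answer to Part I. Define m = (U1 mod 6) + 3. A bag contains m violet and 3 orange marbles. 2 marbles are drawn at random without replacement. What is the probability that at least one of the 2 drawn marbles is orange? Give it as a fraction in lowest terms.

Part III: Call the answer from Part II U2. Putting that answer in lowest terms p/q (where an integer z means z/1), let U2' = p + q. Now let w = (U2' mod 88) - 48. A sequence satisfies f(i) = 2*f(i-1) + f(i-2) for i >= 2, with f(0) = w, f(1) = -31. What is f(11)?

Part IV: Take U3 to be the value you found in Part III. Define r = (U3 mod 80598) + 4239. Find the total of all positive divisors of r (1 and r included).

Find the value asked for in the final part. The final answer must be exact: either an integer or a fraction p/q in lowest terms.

Part I: 7*(4)^2 - 3*(4)^1 + 6 = (112) + (-12) + (6) = 106; answer 106
Part II: U1 = 106; m = 7; total draws C(10,2) = 45; complement C(7,2) = 21; favorable 45 - 21 = 24; P = 8/15; answer 8/15
Part III: U2 = 8/15; threaded value p + q = 23; w = -25; f(2) = 2*(-31) + 1*(-25) = -87; iterating: f(2)=-87, f(3)=-205, f(4)=-497, f(5)=-1199, f(6)=-2895, f(7)=-6989, f(8)=-16873, f(9)=-40735, f(10)=-98343, f(11)=-237421; answer -237421
Part IV: U3 = -237421; r = 8612; 8612 = 2^2 * 2153; sigma = (1 + 2 + 4) * (1 + 2153) = 7 * 2154 = 15078; answer 15078

15078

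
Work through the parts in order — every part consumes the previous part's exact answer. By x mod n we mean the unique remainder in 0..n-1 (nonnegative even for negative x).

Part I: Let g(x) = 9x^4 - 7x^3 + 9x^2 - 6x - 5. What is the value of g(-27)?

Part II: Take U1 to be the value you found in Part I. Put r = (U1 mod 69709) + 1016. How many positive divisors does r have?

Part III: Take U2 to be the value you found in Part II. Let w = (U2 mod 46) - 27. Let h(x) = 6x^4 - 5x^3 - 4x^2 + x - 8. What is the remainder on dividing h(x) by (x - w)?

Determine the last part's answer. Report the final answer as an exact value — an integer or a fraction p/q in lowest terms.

814750

Part I: 9*(-27)^4 - 7*(-27)^3 + 9*(-27)^2 - 6*(-27)^1 - 5 = (4782969) + (137781) + (6561) + (162) + (-5) = 4927468; answer 4927468
Part II: U1 = 4927468; r = 48854; 48854 = 2 * 13 * 1879; number of divisors = (1+1) * (1+1) * (1+1) = 8; answer 8
Part III: U2 = 8; w = -19; remainder = value at the root: 6*(-19)^4 - 5*(-19)^3 - 4*(-19)^2 + 1*(-19)^1 - 8 = (781926) + (34295) + (-1444) + (-19) + (-8) = 814750; answer 814750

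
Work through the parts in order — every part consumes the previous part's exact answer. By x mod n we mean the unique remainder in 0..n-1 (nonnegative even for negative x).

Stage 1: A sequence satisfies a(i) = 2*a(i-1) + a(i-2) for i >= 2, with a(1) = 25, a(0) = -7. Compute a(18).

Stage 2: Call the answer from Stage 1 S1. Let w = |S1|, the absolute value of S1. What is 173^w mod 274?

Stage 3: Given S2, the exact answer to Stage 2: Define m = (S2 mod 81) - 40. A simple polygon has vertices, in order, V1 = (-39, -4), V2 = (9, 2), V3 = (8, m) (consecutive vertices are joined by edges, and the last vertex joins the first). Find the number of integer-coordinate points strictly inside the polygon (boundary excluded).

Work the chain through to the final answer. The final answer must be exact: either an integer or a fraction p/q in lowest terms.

Stage 1: a(2) = 2*(25) + 1*(-7) = 43; iterating: a(2)=43, a(3)=111, a(4)=265, a(5)=641, a(6)=1547, a(7)=3735, a(8)=9017, a(9)=21769, a(10)=52555, a(11)=126879, a(12)=306313, a(13)=739505, a(14)=1785323, a(15)=4310151, a(16)=10405625, a(17)=25121401, a(18)=60648427; answer 60648427
Stage 2: S1 = 60648427; w = 60648427; squarings mod 274: 173^1=173, 173^2=63, 173^4=133, 173^8=153, 173^16=119, 173^32=187, 173^64=171, 173^128=197, 173^256=175, 173^512=211, 173^1024=133, 173^2048=153, 173^4096=119, 173^8192=187, 173^16384=171, 173^32768=197, 173^65536=175, 173^131072=211, 173^262144=133, 173^524288=153, 173^1048576=119, 173^2097152=187, 173^4194304=171, 173^8388608=197, 173^16777216=175, 173^33554432=211; 173^60648427 = 173^1 * 173^2 * 173^8 * 173^32 * 173^64 * 173^128 * 173^256 * 173^512 * 173^2048 * 173^8192 * 173^16384 * 173^65536 * 173^262144 * 173^524288 * 173^1048576 * 173^8388608 * 173^16777216 * 173^33554432 = 109 (mod 274); answer 109
Stage 3: S2 = 109; m = -12; cross terms: (-39*2 - 9*-4)=-42, (9*-12 - 8*2)=-124, (8*-4 - -39*-12)=-500; twice the area = |-666| = 666; area = 333; boundary points = 6 + 1 + 1 = 8; strictly interior points = area - boundary/2 + 1 = 330; answer 330

330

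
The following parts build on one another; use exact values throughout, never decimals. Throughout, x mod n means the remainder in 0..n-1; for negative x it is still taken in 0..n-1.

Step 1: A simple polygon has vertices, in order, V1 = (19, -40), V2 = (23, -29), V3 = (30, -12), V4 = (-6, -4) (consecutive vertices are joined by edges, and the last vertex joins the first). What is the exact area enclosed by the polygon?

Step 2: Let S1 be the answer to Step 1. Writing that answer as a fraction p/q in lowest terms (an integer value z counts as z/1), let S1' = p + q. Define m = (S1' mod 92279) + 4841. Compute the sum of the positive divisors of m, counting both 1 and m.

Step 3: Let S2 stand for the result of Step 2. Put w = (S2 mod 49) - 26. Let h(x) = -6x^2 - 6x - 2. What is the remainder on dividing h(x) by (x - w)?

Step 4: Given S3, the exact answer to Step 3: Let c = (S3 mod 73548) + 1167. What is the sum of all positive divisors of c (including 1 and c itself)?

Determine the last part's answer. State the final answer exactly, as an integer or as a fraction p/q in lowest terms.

Step 1: cross terms: (19*-29 - 23*-40)=369, (23*-12 - 30*-29)=594, (30*-4 - -6*-12)=-192, (-6*-40 - 19*-4)=316; twice the area = |1087| = 1087; area = 1087/2; answer 1087/2
Step 2: S1 = 1087/2; threaded value p + q = 1089; m = 5930; 5930 = 2 * 5 * 593; sigma = (1 + 2) * (1 + 5) * (1 + 593) = 3 * 6 * 594 = 10692; answer 10692
Step 3: S2 = 10692; w = -16; remainder = value at the root: -6*(-16)^2 - 6*(-16)^1 - 2 = (-1536) + (96) + (-2) = -1442; answer -1442
Step 4: S3 = -1442; c = 73273; 73273 = 47 * 1559; sigma = (1 + 47) * (1 + 1559) = 48 * 1560 = 74880; answer 74880

74880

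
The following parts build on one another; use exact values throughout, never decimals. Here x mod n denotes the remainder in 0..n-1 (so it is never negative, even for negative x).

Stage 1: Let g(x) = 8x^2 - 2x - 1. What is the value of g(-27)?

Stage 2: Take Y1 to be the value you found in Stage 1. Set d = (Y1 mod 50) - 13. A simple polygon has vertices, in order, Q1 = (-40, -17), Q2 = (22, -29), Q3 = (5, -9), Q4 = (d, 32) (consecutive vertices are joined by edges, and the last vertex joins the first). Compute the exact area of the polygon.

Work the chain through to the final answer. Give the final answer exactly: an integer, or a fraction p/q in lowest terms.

2745/2

Stage 1: 8*(-27)^2 - 2*(-27)^1 - 1 = (5832) + (54) + (-1) = 5885; answer 5885
Stage 2: Y1 = 5885; d = 22; cross terms: (-40*-29 - 22*-17)=1534, (22*-9 - 5*-29)=-53, (5*32 - 22*-9)=358, (22*-17 - -40*32)=906; twice the area = |2745| = 2745; area = 2745/2; answer 2745/2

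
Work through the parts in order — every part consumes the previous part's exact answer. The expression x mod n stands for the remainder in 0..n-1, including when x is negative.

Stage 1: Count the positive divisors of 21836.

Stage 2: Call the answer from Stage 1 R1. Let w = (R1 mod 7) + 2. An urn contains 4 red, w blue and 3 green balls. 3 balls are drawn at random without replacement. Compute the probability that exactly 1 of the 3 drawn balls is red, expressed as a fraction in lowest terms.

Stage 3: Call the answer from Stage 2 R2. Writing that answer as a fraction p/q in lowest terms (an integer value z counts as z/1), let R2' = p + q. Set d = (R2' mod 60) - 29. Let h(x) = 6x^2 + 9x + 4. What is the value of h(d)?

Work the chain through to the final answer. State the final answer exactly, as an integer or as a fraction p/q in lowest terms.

901

Stage 1: 21836 = 2^2 * 53 * 103; number of divisors = (2+1) * (1+1) * (1+1) = 12; answer 12
Stage 2: R1 = 12; w = 7; total draws C(14,3) = 364; favorable C(4,1)*C(10,2) = 180; P = 45/91; answer 45/91
Stage 3: R2 = 45/91; threaded value p + q = 136; d = -13; 6*(-13)^2 + 9*(-13)^1 + 4 = (1014) + (-117) + (4) = 901; answer 901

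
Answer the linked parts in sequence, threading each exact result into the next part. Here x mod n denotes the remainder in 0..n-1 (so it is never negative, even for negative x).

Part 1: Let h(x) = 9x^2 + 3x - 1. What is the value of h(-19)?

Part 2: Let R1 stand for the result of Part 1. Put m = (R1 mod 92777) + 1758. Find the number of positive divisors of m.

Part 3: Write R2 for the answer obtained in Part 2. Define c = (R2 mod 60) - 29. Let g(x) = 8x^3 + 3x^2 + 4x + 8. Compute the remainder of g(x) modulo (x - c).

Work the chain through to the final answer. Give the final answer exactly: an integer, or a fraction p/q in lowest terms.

Part 1: 9*(-19)^2 + 3*(-19)^1 - 1 = (3249) + (-57) + (-1) = 3191; answer 3191
Part 2: R1 = 3191; m = 4949; 4949 = 7^2 * 101; number of divisors = (2+1) * (1+1) = 6; answer 6
Part 3: R2 = 6; c = -23; remainder = value at the root: 8*(-23)^3 + 3*(-23)^2 + 4*(-23)^1 + 8 = (-97336) + (1587) + (-92) + (8) = -95833; answer -95833

-95833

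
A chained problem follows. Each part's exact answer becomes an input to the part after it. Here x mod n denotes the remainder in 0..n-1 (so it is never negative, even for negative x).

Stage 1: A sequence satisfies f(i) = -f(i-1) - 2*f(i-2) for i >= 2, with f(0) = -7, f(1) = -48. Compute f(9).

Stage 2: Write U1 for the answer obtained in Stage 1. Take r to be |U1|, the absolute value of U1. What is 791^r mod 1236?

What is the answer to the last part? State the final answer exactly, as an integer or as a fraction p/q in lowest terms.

697

Stage 1: f(2) = -1*(-48) - 2*(-7) = 62; iterating: f(2)=62, f(3)=34, f(4)=-158, f(5)=90, f(6)=226, f(7)=-406, f(8)=-46, f(9)=858; answer 858
Stage 2: U1 = 858; r = 858; squarings mod 1236: 791^1=791, 791^2=265, 791^4=1009, 791^8=853, 791^16=841, 791^32=289, 791^64=709, 791^128=865, 791^256=445, 791^512=265; 791^858 = 791^2 * 791^8 * 791^16 * 791^64 * 791^256 * 791^512 = 697 (mod 1236); answer 697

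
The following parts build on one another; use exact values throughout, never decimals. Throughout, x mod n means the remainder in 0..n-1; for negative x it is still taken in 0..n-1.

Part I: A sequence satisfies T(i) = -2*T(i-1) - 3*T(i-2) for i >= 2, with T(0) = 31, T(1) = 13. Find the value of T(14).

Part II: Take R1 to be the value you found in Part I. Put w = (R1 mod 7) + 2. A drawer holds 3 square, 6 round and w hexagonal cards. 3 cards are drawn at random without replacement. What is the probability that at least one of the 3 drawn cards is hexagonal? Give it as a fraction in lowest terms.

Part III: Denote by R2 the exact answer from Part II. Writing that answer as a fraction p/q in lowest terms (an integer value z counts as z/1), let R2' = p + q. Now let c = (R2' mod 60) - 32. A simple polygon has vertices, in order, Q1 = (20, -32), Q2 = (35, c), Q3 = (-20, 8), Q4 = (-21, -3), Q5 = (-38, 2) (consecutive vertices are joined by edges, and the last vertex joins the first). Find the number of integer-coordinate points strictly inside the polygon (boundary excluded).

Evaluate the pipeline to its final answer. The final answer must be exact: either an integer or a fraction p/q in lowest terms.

1257

Part I: T(2) = -2*(13) - 3*(31) = -119; iterating: T(2)=-119, T(3)=199, T(4)=-41, T(5)=-515, T(6)=1153, T(7)=-761, T(8)=-1937, T(9)=6157, T(10)=-6503, T(11)=-5465, T(12)=30439, T(13)=-44483, T(14)=-2351; answer -2351
Part II: R1 = -2351; w = 3; total draws C(12,3) = 220; complement C(9,3) = 84; favorable 220 - 84 = 136; P = 34/55; answer 34/55
Part III: R2 = 34/55; threaded value p + q = 89; c = -3; cross terms: (20*-3 - 35*-32)=1060, (35*8 - -20*-3)=220, (-20*-3 - -21*8)=228, (-21*2 - -38*-3)=-156, (-38*-32 - 20*2)=1176; twice the area = |2528| = 2528; area = 1264; boundary points = 1 + 11 + 1 + 1 + 2 = 16; strictly interior points = area - boundary/2 + 1 = 1257; answer 1257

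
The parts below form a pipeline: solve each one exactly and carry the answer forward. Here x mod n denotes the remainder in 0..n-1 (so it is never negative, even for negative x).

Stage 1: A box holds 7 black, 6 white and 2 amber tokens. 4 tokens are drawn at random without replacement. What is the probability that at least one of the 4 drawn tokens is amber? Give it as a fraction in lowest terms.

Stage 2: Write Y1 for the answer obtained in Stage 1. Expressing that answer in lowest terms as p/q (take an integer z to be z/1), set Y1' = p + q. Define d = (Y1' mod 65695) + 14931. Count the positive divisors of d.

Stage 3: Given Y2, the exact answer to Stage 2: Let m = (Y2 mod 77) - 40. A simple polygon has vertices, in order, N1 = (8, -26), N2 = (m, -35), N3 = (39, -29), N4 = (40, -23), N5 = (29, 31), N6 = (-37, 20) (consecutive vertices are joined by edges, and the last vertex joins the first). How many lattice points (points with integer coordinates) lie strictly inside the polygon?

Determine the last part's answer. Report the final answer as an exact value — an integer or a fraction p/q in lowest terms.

Stage 1: total draws C(15,4) = 1365; complement C(13,4) = 715; favorable 1365 - 715 = 650; P = 10/21; answer 10/21
Stage 2: Y1 = 10/21; threaded value p + q = 31; d = 14962; 14962 = 2 * 7481; number of divisors = (1+1) * (1+1) = 4; answer 4
Stage 3: Y2 = 4; m = -36; cross terms: (8*-35 - -36*-26)=-1216, (-36*-29 - 39*-35)=2409, (39*-23 - 40*-29)=263, (40*31 - 29*-23)=1907, (29*20 - -37*31)=1727, (-37*-26 - 8*20)=802; twice the area = |5892| = 5892; area = 2946; boundary points = 1 + 3 + 1 + 1 + 11 + 1 = 18; strictly interior points = area - boundary/2 + 1 = 2938; answer 2938

2938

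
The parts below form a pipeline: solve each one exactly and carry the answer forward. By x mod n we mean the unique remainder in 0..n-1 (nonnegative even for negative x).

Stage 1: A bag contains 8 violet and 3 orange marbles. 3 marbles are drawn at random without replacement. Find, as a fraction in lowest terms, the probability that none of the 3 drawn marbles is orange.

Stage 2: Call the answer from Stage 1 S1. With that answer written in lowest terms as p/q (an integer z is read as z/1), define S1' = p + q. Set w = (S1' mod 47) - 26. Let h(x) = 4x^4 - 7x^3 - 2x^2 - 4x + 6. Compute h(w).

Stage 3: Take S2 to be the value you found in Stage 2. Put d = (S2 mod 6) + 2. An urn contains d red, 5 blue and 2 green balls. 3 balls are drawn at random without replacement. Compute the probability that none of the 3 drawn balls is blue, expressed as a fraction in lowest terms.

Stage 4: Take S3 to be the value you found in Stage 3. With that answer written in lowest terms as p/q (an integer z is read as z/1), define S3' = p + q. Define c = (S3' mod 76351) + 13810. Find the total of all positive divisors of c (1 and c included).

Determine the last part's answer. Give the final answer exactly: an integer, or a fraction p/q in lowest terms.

14112

Stage 1: total draws C(11,3) = 165; favorable C(8,3) = 56; P = 56/165; answer 56/165
Stage 2: S1 = 56/165; threaded value p + q = 221; w = 7; 4*(7)^4 - 7*(7)^3 - 2*(7)^2 - 4*(7)^1 + 6 = (9604) + (-2401) + (-98) + (-28) + (6) = 7083; answer 7083
Stage 3: S2 = 7083; d = 5; total draws C(12,3) = 220; favorable C(7,3) = 35; P = 7/44; answer 7/44
Stage 4: S3 = 7/44; threaded value p + q = 51; c = 13861; 13861 = 83 * 167; sigma = (1 + 83) * (1 + 167) = 84 * 168 = 14112; answer 14112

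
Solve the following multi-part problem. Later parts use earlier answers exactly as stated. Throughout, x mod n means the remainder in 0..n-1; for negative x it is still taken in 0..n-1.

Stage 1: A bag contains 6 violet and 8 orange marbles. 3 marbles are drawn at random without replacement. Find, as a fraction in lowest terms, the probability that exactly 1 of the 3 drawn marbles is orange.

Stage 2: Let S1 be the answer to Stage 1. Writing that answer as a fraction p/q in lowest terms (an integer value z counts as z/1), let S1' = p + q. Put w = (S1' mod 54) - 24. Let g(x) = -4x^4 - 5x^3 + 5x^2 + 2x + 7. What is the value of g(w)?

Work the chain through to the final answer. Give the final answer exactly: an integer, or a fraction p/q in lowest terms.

-51319

Stage 1: total draws C(14,3) = 364; favorable C(8,1)*C(6,2) = 120; P = 30/91; answer 30/91
Stage 2: S1 = 30/91; threaded value p + q = 121; w = -11; -4*(-11)^4 - 5*(-11)^3 + 5*(-11)^2 + 2*(-11)^1 + 7 = (-58564) + (6655) + (605) + (-22) + (7) = -51319; answer -51319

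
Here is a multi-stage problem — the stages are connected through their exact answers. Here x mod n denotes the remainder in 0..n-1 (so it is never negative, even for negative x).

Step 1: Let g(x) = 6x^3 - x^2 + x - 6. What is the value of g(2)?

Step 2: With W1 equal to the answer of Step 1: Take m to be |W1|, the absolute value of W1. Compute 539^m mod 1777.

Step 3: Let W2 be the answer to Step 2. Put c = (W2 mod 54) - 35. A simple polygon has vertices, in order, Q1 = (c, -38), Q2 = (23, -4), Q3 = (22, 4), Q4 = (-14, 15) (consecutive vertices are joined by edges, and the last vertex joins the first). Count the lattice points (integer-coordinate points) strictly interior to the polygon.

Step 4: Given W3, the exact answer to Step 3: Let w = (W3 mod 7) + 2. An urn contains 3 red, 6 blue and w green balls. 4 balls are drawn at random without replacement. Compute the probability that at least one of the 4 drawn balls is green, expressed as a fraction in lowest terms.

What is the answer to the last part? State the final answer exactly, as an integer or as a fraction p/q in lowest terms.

Step 1: 6*(2)^3 - 1*(2)^2 + 1*(2)^1 - 6 = (48) + (-4) + (2) + (-6) = 40; answer 40
Step 2: W1 = 40; m = 40; squarings mod 1777: 539^1=539, 539^2=870, 539^4=1675, 539^8=1519, 539^16=815, 539^32=1404; 539^40 = 539^8 * 539^32 = 276 (mod 1777); answer 276
Step 3: W2 = 276; c = -29; cross terms: (-29*-4 - 23*-38)=990, (23*4 - 22*-4)=180, (22*15 - -14*4)=386, (-14*-38 - -29*15)=967; twice the area = |2523| = 2523; area = 2523/2; boundary points = 2 + 1 + 1 + 1 = 5; strictly interior points = area - boundary/2 + 1 = 1260; answer 1260
Step 4: W3 = 1260; w = 2; total draws C(11,4) = 330; complement C(9,4) = 126; favorable 330 - 126 = 204; P = 34/55; answer 34/55

34/55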